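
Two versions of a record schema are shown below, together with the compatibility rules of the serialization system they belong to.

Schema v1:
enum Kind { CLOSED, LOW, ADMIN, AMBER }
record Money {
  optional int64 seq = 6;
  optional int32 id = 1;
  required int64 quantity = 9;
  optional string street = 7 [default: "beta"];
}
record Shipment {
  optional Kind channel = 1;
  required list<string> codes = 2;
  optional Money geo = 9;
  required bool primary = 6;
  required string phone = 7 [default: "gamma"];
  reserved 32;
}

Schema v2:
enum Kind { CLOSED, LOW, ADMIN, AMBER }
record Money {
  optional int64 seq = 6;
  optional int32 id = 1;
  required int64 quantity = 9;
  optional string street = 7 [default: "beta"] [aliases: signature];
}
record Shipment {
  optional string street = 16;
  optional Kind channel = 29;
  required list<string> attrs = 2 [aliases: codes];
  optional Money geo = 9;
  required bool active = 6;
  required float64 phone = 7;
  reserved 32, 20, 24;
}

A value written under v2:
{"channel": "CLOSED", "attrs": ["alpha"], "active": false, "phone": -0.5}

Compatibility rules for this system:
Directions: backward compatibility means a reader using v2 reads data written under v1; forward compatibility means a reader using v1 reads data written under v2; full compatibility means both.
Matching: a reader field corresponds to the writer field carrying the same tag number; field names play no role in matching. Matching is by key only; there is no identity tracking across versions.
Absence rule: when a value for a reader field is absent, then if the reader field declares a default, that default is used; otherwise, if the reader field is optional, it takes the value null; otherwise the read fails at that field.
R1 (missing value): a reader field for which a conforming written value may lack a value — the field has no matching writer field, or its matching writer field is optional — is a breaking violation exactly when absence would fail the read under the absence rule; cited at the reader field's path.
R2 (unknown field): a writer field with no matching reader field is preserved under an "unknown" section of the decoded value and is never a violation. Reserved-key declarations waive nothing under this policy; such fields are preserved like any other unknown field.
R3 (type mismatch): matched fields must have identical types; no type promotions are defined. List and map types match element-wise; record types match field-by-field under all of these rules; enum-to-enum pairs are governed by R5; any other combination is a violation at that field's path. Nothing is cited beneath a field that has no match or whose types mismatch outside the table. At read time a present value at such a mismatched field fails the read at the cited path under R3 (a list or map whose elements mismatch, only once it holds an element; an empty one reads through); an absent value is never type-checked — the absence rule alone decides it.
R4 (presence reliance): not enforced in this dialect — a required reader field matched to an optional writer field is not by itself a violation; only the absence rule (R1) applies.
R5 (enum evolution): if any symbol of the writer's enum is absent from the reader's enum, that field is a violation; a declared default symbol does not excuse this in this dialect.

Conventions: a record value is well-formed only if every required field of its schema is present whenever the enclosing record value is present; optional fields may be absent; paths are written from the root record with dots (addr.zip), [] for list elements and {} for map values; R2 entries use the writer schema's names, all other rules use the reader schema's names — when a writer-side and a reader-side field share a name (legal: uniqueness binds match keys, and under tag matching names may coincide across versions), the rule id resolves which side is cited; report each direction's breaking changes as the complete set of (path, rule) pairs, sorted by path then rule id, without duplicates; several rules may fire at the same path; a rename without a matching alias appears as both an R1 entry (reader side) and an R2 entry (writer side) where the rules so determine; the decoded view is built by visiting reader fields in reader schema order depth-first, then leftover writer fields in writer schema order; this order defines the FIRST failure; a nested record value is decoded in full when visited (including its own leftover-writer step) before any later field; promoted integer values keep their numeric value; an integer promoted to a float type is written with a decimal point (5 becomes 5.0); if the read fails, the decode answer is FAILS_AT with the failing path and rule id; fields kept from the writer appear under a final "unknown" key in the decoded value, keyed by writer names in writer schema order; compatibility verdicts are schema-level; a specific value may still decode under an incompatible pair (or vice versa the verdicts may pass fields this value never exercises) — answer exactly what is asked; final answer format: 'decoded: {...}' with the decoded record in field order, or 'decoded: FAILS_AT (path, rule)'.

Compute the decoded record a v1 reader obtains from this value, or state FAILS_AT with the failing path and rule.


the writer's type comes first in each Shipment pair
decoding the Shipment value with the v1 reader:
  channel := null (not supplied -> null)
  codes := ["alpha"] (from writer attrs)
  geo := null (not supplied -> null)
  primary := false (from writer active)
  read fails at phone under R3
  => FAILS_AT (phone, R3)
ruling out the remaining Shipment differences:
  renamed field primary to active in record Shipment -> inert under this dialect — no rule fires on Shipment and the result does not move
  renamed field codes to attrs in record Shipment (alias codes declared on the renamed field) -> inert under this dialect — no rule fires on Shipment and the result does not move
  added field street to record Shipment: optional string, tag 16 (in v2 it sits immediately before channel) -> inert under this dialect — no rule fires on Shipment and the result does not move
  field channel in record Shipment: tag 1 changed to 29 -> inert under this dialect — no rule fires on Shipment and the result does not move

decoded: FAILS_AT (phone, R3)


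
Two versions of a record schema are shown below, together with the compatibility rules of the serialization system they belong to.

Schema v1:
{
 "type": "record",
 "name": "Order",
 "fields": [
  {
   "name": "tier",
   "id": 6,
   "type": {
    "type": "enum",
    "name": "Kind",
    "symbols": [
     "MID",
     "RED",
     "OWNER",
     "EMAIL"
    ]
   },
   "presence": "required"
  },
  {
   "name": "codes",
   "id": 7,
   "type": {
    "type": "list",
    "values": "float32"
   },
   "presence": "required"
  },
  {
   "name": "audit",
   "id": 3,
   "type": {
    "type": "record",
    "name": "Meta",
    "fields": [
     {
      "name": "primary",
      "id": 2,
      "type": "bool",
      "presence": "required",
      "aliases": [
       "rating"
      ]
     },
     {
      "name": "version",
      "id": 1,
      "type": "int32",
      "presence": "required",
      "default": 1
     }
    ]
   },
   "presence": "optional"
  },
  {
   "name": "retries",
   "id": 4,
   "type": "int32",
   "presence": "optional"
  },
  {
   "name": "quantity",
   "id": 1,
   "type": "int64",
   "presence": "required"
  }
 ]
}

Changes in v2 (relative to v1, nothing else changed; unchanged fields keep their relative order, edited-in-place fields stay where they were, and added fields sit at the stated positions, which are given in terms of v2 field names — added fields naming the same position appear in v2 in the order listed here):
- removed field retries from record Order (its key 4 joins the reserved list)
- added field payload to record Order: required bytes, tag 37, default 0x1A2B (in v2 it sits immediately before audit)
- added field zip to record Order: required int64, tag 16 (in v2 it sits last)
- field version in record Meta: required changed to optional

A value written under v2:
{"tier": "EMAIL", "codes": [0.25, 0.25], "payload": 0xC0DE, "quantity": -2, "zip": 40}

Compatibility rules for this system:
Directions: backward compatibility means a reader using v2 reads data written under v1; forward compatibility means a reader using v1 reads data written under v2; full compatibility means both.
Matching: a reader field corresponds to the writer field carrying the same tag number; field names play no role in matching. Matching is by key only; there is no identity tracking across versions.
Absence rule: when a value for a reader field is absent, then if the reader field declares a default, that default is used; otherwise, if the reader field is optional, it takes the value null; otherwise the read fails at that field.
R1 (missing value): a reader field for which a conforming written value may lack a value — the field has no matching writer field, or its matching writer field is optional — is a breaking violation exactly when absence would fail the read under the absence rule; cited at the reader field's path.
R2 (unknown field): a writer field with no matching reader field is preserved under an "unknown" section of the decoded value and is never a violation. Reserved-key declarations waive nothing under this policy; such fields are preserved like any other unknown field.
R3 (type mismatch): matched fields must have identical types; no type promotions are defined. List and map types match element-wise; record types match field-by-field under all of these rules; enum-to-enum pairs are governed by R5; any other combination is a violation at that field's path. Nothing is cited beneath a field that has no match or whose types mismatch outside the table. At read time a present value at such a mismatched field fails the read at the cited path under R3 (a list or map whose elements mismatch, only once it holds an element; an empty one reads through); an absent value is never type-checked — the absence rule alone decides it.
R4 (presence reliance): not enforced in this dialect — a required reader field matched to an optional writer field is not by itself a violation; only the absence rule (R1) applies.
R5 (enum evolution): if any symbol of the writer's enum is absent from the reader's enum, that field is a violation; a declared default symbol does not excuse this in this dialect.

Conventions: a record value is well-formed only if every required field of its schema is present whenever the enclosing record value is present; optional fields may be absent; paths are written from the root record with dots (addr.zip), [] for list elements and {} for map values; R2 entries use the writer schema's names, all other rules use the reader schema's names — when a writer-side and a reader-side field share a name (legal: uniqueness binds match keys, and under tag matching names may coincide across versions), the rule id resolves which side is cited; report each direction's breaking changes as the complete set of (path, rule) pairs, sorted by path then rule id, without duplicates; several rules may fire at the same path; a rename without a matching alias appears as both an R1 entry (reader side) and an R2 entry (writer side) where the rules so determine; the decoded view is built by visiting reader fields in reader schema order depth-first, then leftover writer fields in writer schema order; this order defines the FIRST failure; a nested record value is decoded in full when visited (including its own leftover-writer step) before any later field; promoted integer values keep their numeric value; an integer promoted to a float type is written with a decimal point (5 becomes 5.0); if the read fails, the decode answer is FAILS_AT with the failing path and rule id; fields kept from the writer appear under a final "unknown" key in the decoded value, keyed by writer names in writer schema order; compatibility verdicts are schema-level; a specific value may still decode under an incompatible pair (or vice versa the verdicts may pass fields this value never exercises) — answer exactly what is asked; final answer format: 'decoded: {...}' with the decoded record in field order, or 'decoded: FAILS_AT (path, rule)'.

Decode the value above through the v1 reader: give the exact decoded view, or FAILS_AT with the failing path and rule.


arrows below run writer -> reader for Order
decoding the Order value with the v1 reader:
  tier := "EMAIL"
  codes := [0.25, 0.25]
  audit := null (not supplied -> null)
  retries := null (not supplied -> null)
  quantity := -2
  writer payload: kept under "unknown"
  writer zip: kept under "unknown"
  => decoded: {"tier": "EMAIL", "codes": [0.25, 0.25], "audit": null, "retries": null, "quantity": -2, "unknown": {"payload": 0xC0DE, "zip": 40}}
remaining Order differences; none change what is asked:
  removed field retries from record Order (its key 4 joins the reserved list) -> triggers nothing under the printed rules; the Order answer is the same either way
  field version in record Meta: required changed to optional -> triggers nothing under the printed rules; the Order answer is the same either way

decoded: {"tier": "EMAIL", "codes": [0.25, 0.25], "audit": null, "retries": null, "quantity": -2, "unknown": {"payload": 0xC0DE, "zip": 40}}


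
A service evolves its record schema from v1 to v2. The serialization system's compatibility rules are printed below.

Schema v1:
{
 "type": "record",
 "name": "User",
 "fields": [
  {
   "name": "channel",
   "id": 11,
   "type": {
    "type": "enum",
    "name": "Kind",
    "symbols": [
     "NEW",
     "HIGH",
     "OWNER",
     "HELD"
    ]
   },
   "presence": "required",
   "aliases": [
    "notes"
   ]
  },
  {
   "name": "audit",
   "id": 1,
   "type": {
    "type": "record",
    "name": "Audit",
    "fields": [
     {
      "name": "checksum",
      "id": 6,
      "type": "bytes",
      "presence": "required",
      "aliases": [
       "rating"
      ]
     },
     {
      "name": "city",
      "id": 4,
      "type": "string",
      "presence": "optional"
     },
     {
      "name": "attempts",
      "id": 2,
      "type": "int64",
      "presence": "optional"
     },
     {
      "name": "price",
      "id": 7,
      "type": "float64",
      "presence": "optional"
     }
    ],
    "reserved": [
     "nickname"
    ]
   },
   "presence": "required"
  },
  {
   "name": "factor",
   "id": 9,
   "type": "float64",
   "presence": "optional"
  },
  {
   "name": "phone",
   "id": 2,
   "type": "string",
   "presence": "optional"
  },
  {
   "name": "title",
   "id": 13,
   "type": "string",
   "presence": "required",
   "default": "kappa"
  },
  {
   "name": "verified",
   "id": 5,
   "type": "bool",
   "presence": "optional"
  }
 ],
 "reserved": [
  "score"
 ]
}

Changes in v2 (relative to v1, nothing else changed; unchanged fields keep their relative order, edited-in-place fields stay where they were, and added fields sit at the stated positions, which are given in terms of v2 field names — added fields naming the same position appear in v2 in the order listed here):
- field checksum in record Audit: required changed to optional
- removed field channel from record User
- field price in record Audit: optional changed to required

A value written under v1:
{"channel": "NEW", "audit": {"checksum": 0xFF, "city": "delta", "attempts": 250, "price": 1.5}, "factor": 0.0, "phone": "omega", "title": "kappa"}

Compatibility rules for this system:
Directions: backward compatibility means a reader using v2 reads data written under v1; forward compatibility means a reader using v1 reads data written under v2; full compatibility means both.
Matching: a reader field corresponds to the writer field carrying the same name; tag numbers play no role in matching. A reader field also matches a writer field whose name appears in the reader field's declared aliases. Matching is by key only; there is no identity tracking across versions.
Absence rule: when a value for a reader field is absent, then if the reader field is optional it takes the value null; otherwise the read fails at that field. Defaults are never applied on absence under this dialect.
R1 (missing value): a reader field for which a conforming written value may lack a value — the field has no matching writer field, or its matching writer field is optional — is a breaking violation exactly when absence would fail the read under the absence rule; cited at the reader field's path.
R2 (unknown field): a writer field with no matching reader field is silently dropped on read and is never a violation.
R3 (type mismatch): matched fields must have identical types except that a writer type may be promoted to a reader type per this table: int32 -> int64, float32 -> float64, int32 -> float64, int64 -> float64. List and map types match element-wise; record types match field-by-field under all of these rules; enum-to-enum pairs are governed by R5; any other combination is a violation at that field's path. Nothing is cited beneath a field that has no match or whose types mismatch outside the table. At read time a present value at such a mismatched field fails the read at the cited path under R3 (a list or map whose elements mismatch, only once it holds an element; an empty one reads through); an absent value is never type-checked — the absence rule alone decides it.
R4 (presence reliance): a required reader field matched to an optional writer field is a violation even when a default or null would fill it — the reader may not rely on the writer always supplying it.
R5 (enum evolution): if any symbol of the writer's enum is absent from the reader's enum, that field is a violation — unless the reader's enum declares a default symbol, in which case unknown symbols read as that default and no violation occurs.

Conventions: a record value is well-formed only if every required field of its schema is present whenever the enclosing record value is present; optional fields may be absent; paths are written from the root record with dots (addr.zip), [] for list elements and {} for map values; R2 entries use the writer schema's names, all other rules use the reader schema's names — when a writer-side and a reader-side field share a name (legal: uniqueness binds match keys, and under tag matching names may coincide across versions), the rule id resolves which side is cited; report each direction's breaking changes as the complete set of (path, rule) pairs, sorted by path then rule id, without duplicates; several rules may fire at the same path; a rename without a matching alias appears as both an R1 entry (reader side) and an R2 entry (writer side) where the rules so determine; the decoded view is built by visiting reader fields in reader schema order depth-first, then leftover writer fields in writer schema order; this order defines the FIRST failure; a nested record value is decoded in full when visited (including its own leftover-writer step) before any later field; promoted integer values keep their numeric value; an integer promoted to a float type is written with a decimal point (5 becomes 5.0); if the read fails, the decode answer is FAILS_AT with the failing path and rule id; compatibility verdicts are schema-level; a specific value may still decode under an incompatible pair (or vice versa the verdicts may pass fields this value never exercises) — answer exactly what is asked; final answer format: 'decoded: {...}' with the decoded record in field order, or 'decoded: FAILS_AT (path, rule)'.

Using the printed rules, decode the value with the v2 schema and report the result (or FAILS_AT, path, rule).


decoded: {"audit": {"checksum": 0xFF, "city": "delta", "attempts": 250, "price": 1.5}, "factor": 0.0, "phone": "omega", "title": "kappa", "verified": null}

arrows below run writer -> reader for User
decoding the User value with the v2 reader:
  audit.checksum := 0xFF
  audit.city := "delta"
  audit.attempts := 250
  audit.price := 1.5
  factor := 0.0
  phone := "omega"
  title := "kappa"
  verified := null (absent, optional -> null)
  writer channel: unknown -> dropped
  => decoded: {"audit": {"checksum": 0xFF, "city": "delta", "attempts": 250, "price": 1.5}, "factor": 0.0, "phone": "omega", "title": "kappa", "verified": null}
checking off the User differences that do not matter here:
  field checksum in record Audit: required changed to optional -> a verdict-level change on User — the shown value reads the same
  field price in record Audit: optional changed to required -> a verdict-level change on User — the shown value reads the same


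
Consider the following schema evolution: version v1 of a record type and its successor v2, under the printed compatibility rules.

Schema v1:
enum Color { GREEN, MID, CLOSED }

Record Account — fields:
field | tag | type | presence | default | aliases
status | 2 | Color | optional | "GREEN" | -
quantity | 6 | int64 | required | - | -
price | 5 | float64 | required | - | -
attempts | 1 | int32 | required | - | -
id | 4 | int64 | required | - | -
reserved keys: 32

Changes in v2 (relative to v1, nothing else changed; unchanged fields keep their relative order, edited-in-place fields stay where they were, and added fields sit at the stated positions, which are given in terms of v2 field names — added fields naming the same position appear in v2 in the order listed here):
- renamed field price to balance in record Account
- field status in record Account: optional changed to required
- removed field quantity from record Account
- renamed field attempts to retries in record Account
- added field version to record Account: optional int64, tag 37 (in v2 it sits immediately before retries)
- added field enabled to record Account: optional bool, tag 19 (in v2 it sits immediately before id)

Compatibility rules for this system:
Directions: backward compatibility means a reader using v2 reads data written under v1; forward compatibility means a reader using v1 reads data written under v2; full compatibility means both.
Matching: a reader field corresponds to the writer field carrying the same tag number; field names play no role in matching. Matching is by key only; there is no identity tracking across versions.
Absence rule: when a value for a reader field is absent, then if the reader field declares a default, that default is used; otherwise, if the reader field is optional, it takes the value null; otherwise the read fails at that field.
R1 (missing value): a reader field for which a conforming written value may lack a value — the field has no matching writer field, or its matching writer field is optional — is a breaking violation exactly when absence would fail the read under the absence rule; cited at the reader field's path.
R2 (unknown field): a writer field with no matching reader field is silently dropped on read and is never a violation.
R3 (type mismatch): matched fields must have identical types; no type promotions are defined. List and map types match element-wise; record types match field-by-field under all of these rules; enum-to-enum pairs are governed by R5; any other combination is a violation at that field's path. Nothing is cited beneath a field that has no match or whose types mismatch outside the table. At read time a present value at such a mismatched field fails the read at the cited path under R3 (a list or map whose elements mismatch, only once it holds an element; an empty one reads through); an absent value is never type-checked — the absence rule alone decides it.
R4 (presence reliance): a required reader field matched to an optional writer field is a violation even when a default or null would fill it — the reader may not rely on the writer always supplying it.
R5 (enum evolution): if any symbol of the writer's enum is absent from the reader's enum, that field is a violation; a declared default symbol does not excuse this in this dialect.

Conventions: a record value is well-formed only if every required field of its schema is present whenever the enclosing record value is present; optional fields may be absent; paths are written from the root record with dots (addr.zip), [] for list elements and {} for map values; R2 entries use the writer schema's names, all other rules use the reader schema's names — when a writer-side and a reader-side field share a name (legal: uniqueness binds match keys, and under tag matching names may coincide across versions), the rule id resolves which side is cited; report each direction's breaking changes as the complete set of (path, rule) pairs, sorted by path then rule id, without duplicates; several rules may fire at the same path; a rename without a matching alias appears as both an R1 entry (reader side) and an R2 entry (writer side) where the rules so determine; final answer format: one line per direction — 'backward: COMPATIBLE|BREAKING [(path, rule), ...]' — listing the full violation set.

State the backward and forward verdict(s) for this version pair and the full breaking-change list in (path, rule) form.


backward: BREAKING [(status, R4)]; forward: BREAKING [(quantity, R1)]

arrows below run writer -> reader for Account
checking backward for Account: reader v2 against writer v1:
  status: paired with writer status (Color -> Color; writer optional)
  balance: paired with writer price (float64 -> float64; writer required)
  version has no writer counterpart
  retries: paired with writer attempts (int32 -> int32; writer required)
  enabled has no writer counterpart
  id: paired with writer id (int64 -> int64; writer required)
  writer field quantity has no reader counterpart
  R4 fires at status
  => backward verdict for Account: BREAKING, 1 violation(s)
checking forward for Account: reader v1 against writer v2:
  status: paired with writer status (Color -> Color; writer required)
  quantity has no writer counterpart
  price: paired with writer balance (float64 -> float64; writer required)
  attempts: paired with writer retries (int32 -> int32; writer required)
  id: paired with writer id (int64 -> int64; writer required)
  writer field version has no reader counterpart
  writer field enabled has no reader counterpart
  R1 fires at quantity
  => forward verdict for Account: BREAKING, 1 violation(s)


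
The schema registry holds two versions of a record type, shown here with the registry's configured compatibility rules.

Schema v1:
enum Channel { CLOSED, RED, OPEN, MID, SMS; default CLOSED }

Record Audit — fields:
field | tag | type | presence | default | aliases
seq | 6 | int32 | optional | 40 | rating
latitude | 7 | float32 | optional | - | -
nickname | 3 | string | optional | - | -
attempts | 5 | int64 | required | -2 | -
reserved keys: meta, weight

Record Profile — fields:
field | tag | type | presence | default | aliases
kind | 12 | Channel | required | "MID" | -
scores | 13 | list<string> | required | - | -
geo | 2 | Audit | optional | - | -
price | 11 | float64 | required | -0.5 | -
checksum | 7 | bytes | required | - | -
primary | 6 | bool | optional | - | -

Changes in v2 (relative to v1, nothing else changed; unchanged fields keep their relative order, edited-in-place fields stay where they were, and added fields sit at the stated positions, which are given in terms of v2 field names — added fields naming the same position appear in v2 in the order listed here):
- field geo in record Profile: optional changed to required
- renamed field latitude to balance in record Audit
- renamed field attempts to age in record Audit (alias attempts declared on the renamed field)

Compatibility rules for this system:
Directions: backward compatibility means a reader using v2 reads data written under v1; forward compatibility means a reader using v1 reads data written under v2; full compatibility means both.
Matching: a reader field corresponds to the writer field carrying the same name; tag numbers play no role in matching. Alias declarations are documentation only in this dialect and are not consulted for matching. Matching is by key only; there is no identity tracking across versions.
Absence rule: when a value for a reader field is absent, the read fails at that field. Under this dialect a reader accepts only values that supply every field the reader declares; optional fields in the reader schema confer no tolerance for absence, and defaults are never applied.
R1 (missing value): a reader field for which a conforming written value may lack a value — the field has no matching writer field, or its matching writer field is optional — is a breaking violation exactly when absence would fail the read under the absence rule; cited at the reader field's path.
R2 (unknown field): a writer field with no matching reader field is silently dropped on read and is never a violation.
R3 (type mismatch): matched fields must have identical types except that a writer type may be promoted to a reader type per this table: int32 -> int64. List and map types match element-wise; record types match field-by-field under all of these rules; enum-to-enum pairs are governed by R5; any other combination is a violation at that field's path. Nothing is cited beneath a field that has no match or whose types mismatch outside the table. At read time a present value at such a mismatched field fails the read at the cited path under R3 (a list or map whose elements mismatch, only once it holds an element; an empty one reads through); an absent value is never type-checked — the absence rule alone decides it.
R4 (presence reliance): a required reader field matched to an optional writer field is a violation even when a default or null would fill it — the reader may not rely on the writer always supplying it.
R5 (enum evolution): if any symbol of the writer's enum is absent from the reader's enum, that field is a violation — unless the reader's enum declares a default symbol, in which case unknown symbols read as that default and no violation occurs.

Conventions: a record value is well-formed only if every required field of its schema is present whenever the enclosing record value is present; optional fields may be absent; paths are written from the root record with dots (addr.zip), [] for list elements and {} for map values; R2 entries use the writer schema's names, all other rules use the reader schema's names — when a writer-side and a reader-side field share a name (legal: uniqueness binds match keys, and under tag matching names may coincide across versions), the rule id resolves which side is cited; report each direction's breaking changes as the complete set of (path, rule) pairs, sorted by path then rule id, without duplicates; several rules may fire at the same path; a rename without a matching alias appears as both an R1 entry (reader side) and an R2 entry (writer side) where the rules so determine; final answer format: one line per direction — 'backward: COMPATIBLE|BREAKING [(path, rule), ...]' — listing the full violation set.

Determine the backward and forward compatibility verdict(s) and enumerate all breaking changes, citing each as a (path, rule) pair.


in Profile below, arrows point writer -> reader
backward on Profile — v2 reading data written by v1:
  kind: Channel -> Channel, writer required; from kind
  scores: list<string> -> list<string>, writer required; from scores
  geo: Audit -> Audit, writer optional; from geo
  price: float64 -> float64, writer required; from price
  checksum: bytes -> bytes, writer required; from checksum
  primary: bool -> bool, writer optional; from primary
  geo.seq: int32 -> int32, writer optional; from geo.seq
  geo.balance: no writer match
  geo.nickname: string -> string, writer optional; from geo.nickname
  geo.age: no writer match
  writer field geo.latitude has no reader counterpart
  writer field geo.attempts has no reader counterpart
  violation R1 at geo
  violation R4 at geo
  violation R1 at geo.age
  violation R1 at geo.balance
  violation R1 at geo.nickname
  violation R1 at geo.seq
  violation R1 at primary
  backward on Profile therefore BREAKING (7)
forward on Profile — v1 reading data written by v2:
  kind: Channel -> Channel, writer required; from kind
  scores: list<string> -> list<string>, writer required; from scores
  geo: Audit -> Audit, writer required; from geo
  price: float64 -> float64, writer required; from price
  checksum: bytes -> bytes, writer required; from checksum
  primary: bool -> bool, writer optional; from primary
  geo.seq: int32 -> int32, writer optional; from geo.seq
  geo.latitude: no writer match
  geo.nickname: string -> string, writer optional; from geo.nickname
  geo.attempts: no writer match
  writer field geo.balance has no reader counterpart
  writer field geo.age has no reader counterpart
  violation R1 at geo.attempts
  violation R1 at geo.latitude
  violation R1 at geo.nickname
  violation R1 at geo.seq
  violation R1 at primary
  forward on Profile therefore BREAKING (5)

backward: BREAKING [(geo, R1), (geo, R4), (geo.age, R1), (geo.balance, R1), (geo.nickname, R1), (geo.seq, R1), (primary, R1)]; forward: BREAKING [(geo.attempts, R1), (geo.latitude, R1), (geo.nickname, R1), (geo.seq, R1), (primary, R1)]


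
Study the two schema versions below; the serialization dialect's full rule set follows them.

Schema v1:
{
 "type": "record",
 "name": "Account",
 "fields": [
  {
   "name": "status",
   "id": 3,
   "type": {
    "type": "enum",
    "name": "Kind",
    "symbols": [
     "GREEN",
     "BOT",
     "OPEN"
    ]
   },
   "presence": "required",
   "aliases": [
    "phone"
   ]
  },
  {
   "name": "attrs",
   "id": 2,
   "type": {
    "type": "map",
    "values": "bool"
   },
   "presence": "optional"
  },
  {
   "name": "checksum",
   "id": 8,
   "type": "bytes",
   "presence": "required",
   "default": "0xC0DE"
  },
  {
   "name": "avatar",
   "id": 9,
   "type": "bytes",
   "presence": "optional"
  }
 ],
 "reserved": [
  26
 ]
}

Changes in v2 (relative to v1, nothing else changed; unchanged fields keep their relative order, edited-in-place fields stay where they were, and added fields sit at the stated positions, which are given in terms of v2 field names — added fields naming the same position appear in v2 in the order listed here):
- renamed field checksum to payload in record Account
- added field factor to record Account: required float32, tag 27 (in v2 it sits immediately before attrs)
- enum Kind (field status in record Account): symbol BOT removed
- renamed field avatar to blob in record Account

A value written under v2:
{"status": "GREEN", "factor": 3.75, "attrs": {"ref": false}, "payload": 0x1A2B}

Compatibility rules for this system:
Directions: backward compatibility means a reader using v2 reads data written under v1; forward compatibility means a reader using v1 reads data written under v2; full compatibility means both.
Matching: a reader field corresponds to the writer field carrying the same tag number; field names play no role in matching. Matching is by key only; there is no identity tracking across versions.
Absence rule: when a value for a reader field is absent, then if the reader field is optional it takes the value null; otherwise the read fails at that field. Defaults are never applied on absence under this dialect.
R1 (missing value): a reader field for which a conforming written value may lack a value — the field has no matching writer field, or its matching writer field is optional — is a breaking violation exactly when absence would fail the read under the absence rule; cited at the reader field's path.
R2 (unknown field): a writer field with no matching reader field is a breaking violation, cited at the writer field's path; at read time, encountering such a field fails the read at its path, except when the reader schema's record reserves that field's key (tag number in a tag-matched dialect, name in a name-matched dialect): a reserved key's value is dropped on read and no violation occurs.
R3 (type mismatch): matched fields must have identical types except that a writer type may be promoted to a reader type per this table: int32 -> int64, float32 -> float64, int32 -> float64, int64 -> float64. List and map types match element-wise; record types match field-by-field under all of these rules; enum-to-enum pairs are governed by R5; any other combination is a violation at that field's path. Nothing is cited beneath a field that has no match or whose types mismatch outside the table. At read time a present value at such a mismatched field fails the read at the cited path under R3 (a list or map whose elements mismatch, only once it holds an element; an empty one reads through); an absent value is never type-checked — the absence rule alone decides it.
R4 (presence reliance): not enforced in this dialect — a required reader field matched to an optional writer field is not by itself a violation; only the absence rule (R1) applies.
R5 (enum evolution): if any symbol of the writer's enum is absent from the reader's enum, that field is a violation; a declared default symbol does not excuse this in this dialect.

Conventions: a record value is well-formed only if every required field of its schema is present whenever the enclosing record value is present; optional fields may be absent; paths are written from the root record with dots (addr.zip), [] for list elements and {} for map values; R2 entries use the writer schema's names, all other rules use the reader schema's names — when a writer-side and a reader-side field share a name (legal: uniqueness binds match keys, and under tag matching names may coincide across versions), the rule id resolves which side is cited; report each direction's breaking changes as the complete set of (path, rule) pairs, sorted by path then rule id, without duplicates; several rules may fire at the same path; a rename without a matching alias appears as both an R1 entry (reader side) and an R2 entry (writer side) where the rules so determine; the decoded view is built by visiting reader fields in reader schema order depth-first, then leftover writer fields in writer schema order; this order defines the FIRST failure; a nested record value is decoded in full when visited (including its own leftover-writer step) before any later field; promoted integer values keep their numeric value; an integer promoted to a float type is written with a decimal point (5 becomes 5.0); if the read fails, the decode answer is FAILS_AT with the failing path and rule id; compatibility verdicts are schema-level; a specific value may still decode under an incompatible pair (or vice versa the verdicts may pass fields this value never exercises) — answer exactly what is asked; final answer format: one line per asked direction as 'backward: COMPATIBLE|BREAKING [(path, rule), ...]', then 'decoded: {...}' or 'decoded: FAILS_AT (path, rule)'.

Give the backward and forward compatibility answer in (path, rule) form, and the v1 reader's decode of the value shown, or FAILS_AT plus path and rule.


backward: BREAKING [(factor, R1), (status, R5)]; forward: BREAKING [(factor, R2)]; decoded: FAILS_AT (factor, R2)

each type pair in Account: writer, then reader
backward for Account (reader v2, writer v1):
  status: paired with writer status (Kind -> Kind; writer required)
  no writer field matches reader factor
  attrs: paired with writer attrs (map<string, bool> -> map<string, bool>; writer optional)
  payload: paired with writer checksum (bytes -> bytes; writer required)
  blob: paired with writer avatar (bytes -> bytes; writer optional)
  violation R1 at factor
  violation R5 at status
  => backward: BREAKING (2)
forward for Account (reader v1, writer v2):
  status: paired with writer status (Kind -> Kind; writer required)
  attrs: paired with writer attrs (map<string, bool> -> map<string, bool>; writer optional)
  checksum: paired with writer payload (bytes -> bytes; writer required)
  avatar: paired with writer blob (bytes -> bytes; writer optional)
  leftover writer field: factor
  violation R2 at factor
  => forward: BREAKING (1)
migrating the Account value to v1:
  status := "GREEN"
  attrs := {"ref": false}
  checksum := 0x1A2B (from writer payload)
  avatar := null (absent, optional -> null)
  read fails at factor under R2 (unknown field)
  => FAILS_AT (factor, R2)


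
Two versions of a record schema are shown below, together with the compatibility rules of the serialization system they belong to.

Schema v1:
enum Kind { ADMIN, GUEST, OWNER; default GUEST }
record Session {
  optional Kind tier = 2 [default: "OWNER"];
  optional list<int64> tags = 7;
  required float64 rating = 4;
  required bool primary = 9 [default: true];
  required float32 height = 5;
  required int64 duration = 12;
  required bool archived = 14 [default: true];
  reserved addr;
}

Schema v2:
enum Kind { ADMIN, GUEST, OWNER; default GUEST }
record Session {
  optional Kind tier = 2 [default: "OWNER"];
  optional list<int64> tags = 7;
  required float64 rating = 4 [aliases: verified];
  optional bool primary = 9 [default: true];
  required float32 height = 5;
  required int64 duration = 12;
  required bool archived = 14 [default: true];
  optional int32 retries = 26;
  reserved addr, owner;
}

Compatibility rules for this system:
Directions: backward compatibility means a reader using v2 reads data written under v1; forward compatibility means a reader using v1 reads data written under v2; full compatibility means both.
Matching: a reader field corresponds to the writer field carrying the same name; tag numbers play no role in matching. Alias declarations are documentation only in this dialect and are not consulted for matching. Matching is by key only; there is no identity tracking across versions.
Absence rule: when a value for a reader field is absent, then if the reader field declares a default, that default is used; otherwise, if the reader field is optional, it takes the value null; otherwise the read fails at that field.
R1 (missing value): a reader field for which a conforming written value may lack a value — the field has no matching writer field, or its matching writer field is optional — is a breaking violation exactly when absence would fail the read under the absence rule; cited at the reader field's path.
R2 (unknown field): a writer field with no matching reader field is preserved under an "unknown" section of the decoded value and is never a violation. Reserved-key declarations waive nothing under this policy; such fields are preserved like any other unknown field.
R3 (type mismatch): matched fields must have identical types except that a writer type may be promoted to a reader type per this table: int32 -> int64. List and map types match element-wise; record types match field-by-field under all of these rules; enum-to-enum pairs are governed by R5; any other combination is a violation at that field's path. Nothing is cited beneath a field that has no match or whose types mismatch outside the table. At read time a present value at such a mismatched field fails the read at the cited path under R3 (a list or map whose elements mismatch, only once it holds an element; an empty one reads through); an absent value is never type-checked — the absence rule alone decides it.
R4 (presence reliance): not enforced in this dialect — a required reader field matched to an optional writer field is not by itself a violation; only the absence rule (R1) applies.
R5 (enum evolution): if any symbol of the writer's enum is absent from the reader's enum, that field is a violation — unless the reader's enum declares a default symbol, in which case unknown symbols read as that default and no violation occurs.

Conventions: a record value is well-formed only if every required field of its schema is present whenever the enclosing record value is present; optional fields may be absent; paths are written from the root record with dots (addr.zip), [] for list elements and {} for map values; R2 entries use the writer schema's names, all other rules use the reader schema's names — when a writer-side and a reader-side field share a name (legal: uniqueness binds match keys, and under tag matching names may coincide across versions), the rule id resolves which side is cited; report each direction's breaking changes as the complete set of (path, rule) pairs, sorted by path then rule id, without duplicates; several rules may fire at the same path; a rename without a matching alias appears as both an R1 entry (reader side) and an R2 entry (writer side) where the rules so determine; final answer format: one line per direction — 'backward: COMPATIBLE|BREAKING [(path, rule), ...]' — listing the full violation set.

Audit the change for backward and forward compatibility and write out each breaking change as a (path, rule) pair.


in Session below, arrows point writer -> reader
backward pass over Session, reader schema v2, writer schema v1:
  tier: paired with writer tier (Kind -> Kind; writer optional)
  tags: paired with writer tags (list<int64> -> list<int64>; writer optional)
  rating: paired with writer rating (float64 -> float64; writer required)
  primary: paired with writer primary (bool -> bool; writer required)
  height: paired with writer height (float32 -> float32; writer required)
  duration: paired with writer duration (int64 -> int64; writer required)
  archived: paired with writer archived (bool -> bool; writer required)
  no writer field matches reader retries
  => backward verdict for Session: COMPATIBLE, no violations
forward pass over Session, reader schema v1, writer schema v2:
  tier: paired with writer tier (Kind -> Kind; writer optional)
  tags: paired with writer tags (list<int64> -> list<int64>; writer optional)
  rating: paired with writer rating (float64 -> float64; writer required)
  primary: paired with writer primary (bool -> bool; writer optional)
  height: paired with writer height (float32 -> float32; writer required)
  duration: paired with writer duration (int64 -> int64; writer required)
  archived: paired with writer archived (bool -> bool; writer required)
  retries (writer side), unknown to reader
  => forward verdict for Session: COMPATIBLE, no violations

backward: COMPATIBLE []; forward: COMPATIBLE []
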